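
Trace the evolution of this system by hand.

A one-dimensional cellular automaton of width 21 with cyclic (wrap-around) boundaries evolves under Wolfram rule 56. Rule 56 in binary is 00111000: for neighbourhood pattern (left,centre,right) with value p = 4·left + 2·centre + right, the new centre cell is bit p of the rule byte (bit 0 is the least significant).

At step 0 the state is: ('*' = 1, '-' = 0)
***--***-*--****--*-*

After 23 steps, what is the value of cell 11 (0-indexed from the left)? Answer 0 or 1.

k=0  ***--***-*--****--*-*
k=1  ---*-*--*-*-*---*--**
k=2  *---*-*--*-*-*---*-*-
k=3  -*---*-*--*-*-*---*-*
k=4  *-*---*-*--*-*-*---*-
k=5  -*-*---*-*--*-*-*---*
k=6  *-*-*---*-*--*-*-*---
k=7  -*-*-*---*-*--*-*-*--
k=8  --*-*-*---*-*--*-*-*-
k=9  ---*-*-*---*-*--*-*-*
k=10  *---*-*-*---*-*--*-*-
k=11  -*---*-*-*---*-*--*-*
k=12  *-*---*-*-*---*-*--*-
k=13  -*-*---*-*-*---*-*--*
k=14  *-*-*---*-*-*---*-*--
k=15  -*-*-*---*-*-*---*-*-
k=16  --*-*-*---*-*-*---*-*
k=17  *--*-*-*---*-*-*---*-
k=18  -*--*-*-*---*-*-*---*
k=19  *-*--*-*-*---*-*-*---
k=20  -*-*--*-*-*---*-*-*--
k=21  --*-*--*-*-*---*-*-*-
k=22  ---*-*--*-*-*---*-*-*
k=23  *---*-*--*-*-*---*-*-

1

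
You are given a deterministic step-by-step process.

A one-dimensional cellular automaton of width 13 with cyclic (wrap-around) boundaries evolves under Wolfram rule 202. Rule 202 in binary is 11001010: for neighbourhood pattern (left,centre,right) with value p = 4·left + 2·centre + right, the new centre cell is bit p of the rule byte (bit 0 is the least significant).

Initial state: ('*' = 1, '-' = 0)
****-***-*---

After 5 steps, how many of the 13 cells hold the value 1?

gen 0: ****-***-*---
gen 1: ****-***----*
gen 2: ****-***---**
gen 3: ****-***--***
gen 4: ****-***-****
gen 5: ****-***-****

11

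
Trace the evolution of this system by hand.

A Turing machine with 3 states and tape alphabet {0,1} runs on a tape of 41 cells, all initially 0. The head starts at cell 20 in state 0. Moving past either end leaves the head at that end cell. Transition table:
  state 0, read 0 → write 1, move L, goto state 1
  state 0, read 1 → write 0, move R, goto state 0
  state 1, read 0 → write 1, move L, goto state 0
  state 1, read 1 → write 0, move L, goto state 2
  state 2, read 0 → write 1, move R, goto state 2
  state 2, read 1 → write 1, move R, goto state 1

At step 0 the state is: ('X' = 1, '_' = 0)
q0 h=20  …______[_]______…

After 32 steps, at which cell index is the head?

t=0: q0 h=20  …______[_]______…
t=1: q1 h=19  …______[_]X_____…
t=2: q0 h=18  …______[_]XX____…
t=3: q1 h=17  …______[_]XXX___…
t=4: q0 h=16  …______[_]XXXX__…
t=5: q1 h=15  …______[_]XXXXX_…
t=6: q0 h=14  …______[_]XXXXXX…
t=7: q1 h=13  …______[_]XXXXXX…
t=8: q0 h=12  …______[_]XXXXXX…
t=9: q1 h=11  …______[_]XXXXXX…
t=10: q0 h=10  …______[_]XXXXXX…
t=11: q1 h= 9  …______[_]XXXXXX…
t=12: q0 h= 8  …______[_]XXXXXX…
t=13: q1 h= 7  …______[_]XXXXXX…
t=14: q0 h= 6  |______[_]XXXXXX…
t=15: q1 h= 5  |_____[_]XXXXXX…
t=16: q0 h= 4  |____[_]XXXXXX…
t=17: q1 h= 3  |___[_]XXXXXX…
t=18: q0 h= 2  |__[_]XXXXXX…
t=19: q1 h= 1  |_[_]XXXXXX…
t=20: q0 h= 0  |[_]XXXXXX…
t=21: q1 h= 0  |[X]XXXXXX…
t=22: q2 h= 0  |[_]XXXXXX…
t=23: q2 h= 1  |X[X]XXXXXX…
t=24: q1 h= 2  |XX[X]XXXXXX…
t=25: q2 h= 1  |X[X]_XXXXX…
t=26: q1 h= 2  |XX[_]XXXXXX…
t=27: q0 h= 1  |X[X]XXXXXX…
t=28: q0 h= 2  |X_[X]XXXXXX…
t=29: q0 h= 3  |X__[X]XXXXXX…
t=30: q0 h= 4  |X___[X]XXXXXX…
t=31: q0 h= 5  |X____[X]XXXXXX…
t=32: q0 h= 6  |X_____[X]XXXXXX…

6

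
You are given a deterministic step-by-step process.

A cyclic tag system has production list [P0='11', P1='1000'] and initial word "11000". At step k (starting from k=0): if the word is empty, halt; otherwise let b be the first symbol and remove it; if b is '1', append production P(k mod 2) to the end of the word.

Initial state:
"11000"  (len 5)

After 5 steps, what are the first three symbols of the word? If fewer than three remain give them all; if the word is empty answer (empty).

111

t=0: "11000"  (len 5)
t=1: "100011"  (len 6)
t=2: "000111000"  (len 9)
t=3: "00111000"  (len 8)
t=4: "0111000"  (len 7)
t=5: "111000"  (len 6)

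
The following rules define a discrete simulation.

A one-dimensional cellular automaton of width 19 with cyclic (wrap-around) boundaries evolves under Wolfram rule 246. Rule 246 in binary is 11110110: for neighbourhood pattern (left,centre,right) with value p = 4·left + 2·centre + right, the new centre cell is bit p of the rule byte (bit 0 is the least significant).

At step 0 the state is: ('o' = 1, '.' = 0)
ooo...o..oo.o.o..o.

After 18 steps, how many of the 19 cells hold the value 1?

16

t=0: ooo...o..oo.o.o..o.
t=1: .ooo.oooo.ooooooooo
t=2: o.ooo.oooo.oooooooo
t=3: oo.ooo.oooo.ooooooo
t=4: ooo.ooo.oooo.oooooo
t=5: oooo.ooo.oooo.ooooo
t=6: ooooo.ooo.oooo.oooo
t=7: oooooo.ooo.oooo.ooo
t=8: ooooooo.ooo.oooo.oo
t=9: oooooooo.ooo.oooo.o
t=10: ooooooooo.ooo.oooo.
t=11: .ooooooooo.ooo.oooo
t=12: o.ooooooooo.ooo.ooo
t=13: oo.ooooooooo.ooo.oo
t=14: ooo.ooooooooo.ooo.o
t=15: oooo.ooooooooo.ooo.
t=16: .oooo.ooooooooo.ooo
t=17: o.oooo.ooooooooo.oo
t=18: oo.oooo.ooooooooo.o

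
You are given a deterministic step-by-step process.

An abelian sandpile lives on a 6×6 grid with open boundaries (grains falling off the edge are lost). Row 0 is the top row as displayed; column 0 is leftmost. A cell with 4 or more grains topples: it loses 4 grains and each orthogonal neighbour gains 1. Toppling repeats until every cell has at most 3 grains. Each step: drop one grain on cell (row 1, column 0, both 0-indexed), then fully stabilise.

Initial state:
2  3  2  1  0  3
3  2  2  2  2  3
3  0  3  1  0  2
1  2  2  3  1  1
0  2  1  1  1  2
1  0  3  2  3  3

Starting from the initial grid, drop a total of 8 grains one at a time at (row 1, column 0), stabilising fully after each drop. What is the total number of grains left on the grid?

64

0) 2  3  2  1  0  3
3  2  2  2  2  3
3  0  3  1  0  2
1  2  2  3  1  1
0  2  1  1  1  2
1  0  3  2  3  3
1) 3  3  2  1  0  3
1  3  2  2  2  3
0  1  3  1  0  2
2  2  2  3  1  1
0  2  1  1  1  2
1  0  3  2  3  3
2) 3  3  2  1  0  3
2  3  2  2  2  3
0  1  3  1  0  2
2  2  2  3  1  1
0  2  1  1  1  2
1  0  3  2  3  3
3) 3  3  2  1  0  3
3  3  2  2  2  3
0  1  3  1  0  2
2  2  2  3  1  1
0  2  1  1  1  2
1  0  3  2  3  3
4) 1  1  3  1  0  3
2  1  3  2  2  3
1  2  3  1  0  2
2  2  2  3  1  1
0  2  1  1  1  2
1  0  3  2  3  3
5) 1  1  3  1  0  3
3  1  3  2  2  3
1  2  3  1  0  2
2  2  2  3  1  1
0  2  1  1  1  2
1  0  3  2  3  3
6) 2  1  3  1  0  3
0  2  3  2  2  3
2  2  3  1  0  2
2  2  2  3  1  1
0  2  1  1  1  2
1  0  3  2  3  3
7) 2  1  3  1  0  3
1  2  3  2  2  3
2  2  3  1  0  2
2  2  2  3  1  1
0  2  1  1  1  2
1  0  3  2  3  3
8) 2  1  3  1  0  3
2  2  3  2  2  3
2  2  3  1  0  2
2  2  2  3  1  1
0  2  1  1  1  2
1  0  3  2  3  3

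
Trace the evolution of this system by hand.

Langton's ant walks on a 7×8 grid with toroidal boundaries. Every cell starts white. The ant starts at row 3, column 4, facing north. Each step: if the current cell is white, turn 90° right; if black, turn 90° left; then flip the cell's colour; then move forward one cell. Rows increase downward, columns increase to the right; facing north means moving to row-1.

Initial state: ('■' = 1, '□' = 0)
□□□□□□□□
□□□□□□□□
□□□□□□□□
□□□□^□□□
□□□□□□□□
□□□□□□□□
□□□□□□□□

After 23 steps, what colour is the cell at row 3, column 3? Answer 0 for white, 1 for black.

t=0: □□□□□□□□
□□□□□□□□
□□□□□□□□
□□□□^□□□
□□□□□□□□
□□□□□□□□
□□□□□□□□
t=1: □□□□□□□□
□□□□□□□□
□□□□□□□□
□□□□■>□□
□□□□□□□□
□□□□□□□□
□□□□□□□□
t=2: □□□□□□□□
□□□□□□□□
□□□□□□□□
□□□□■■□□
□□□□□v□□
□□□□□□□□
□□□□□□□□
t=3: □□□□□□□□
□□□□□□□□
□□□□□□□□
□□□□■■□□
□□□□<■□□
□□□□□□□□
□□□□□□□□
t=4: □□□□□□□□
□□□□□□□□
□□□□□□□□
□□□□^■□□
□□□□■■□□
□□□□□□□□
□□□□□□□□
t=5: □□□□□□□□
□□□□□□□□
□□□□□□□□
□□□<□■□□
□□□□■■□□
□□□□□□□□
□□□□□□□□
t=6: □□□□□□□□
□□□□□□□□
□□□^□□□□
□□□■□■□□
□□□□■■□□
□□□□□□□□
□□□□□□□□
t=7: □□□□□□□□
□□□□□□□□
□□□■>□□□
□□□■□■□□
□□□□■■□□
□□□□□□□□
□□□□□□□□
t=8: □□□□□□□□
□□□□□□□□
□□□■■□□□
□□□■v■□□
□□□□■■□□
□□□□□□□□
□□□□□□□□
t=9: □□□□□□□□
□□□□□□□□
□□□■■□□□
□□□<■■□□
□□□□■■□□
□□□□□□□□
□□□□□□□□
t=10: □□□□□□□□
□□□□□□□□
□□□■■□□□
□□□□■■□□
□□□v■■□□
□□□□□□□□
□□□□□□□□
t=11: □□□□□□□□
□□□□□□□□
□□□■■□□□
□□□□■■□□
□□<■■■□□
□□□□□□□□
□□□□□□□□
t=12: □□□□□□□□
□□□□□□□□
□□□■■□□□
□□^□■■□□
□□■■■■□□
□□□□□□□□
□□□□□□□□
t=13: □□□□□□□□
□□□□□□□□
□□□■■□□□
□□■>■■□□
□□■■■■□□
□□□□□□□□
□□□□□□□□
t=14: □□□□□□□□
□□□□□□□□
□□□■■□□□
□□■■■■□□
□□■v■■□□
□□□□□□□□
□□□□□□□□
t=15: □□□□□□□□
□□□□□□□□
□□□■■□□□
□□■■■■□□
□□■□>■□□
□□□□□□□□
□□□□□□□□
t=16: □□□□□□□□
□□□□□□□□
□□□■■□□□
□□■■^■□□
□□■□□■□□
□□□□□□□□
□□□□□□□□
t=17: □□□□□□□□
□□□□□□□□
□□□■■□□□
□□■<□■□□
□□■□□■□□
□□□□□□□□
□□□□□□□□
t=18: □□□□□□□□
□□□□□□□□
□□□■■□□□
□□■□□■□□
□□■v□■□□
□□□□□□□□
□□□□□□□□
t=19: □□□□□□□□
□□□□□□□□
□□□■■□□□
□□■□□■□□
□□<■□■□□
□□□□□□□□
□□□□□□□□
t=20: □□□□□□□□
□□□□□□□□
□□□■■□□□
□□■□□■□□
□□□■□■□□
□□v□□□□□
□□□□□□□□
t=21: □□□□□□□□
□□□□□□□□
□□□■■□□□
□□■□□■□□
□□□■□■□□
□<■□□□□□
□□□□□□□□
t=22: □□□□□□□□
□□□□□□□□
□□□■■□□□
□□■□□■□□
□^□■□■□□
□■■□□□□□
□□□□□□□□
t=23: □□□□□□□□
□□□□□□□□
□□□■■□□□
□□■□□■□□
□■>■□■□□
□■■□□□□□
□□□□□□□□

0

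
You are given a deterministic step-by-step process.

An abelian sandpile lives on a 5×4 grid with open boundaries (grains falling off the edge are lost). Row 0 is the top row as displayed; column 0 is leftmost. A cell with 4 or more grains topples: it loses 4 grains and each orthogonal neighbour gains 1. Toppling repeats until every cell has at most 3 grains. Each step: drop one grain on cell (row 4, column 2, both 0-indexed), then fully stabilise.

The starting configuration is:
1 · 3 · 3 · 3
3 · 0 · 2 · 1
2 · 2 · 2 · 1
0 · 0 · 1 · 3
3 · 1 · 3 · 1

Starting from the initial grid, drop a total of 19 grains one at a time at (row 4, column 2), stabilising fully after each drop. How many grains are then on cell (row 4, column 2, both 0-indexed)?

step 0: 1 · 3 · 3 · 3
3 · 0 · 2 · 1
2 · 2 · 2 · 1
0 · 0 · 1 · 3
3 · 1 · 3 · 1
step 1: 1 · 3 · 3 · 3
3 · 0 · 2 · 1
2 · 2 · 2 · 1
0 · 0 · 2 · 3
3 · 2 · 0 · 2
step 2: 1 · 3 · 3 · 3
3 · 0 · 2 · 1
2 · 2 · 2 · 1
0 · 0 · 2 · 3
3 · 2 · 1 · 2
step 3: 1 · 3 · 3 · 3
3 · 0 · 2 · 1
2 · 2 · 2 · 1
0 · 0 · 2 · 3
3 · 2 · 2 · 2
step 4: 1 · 3 · 3 · 3
3 · 0 · 2 · 1
2 · 2 · 2 · 1
0 · 0 · 2 · 3
3 · 2 · 3 · 2
step 5: 1 · 3 · 3 · 3
3 · 0 · 2 · 1
2 · 2 · 2 · 1
0 · 0 · 3 · 3
3 · 3 · 0 · 3
step 6: 1 · 3 · 3 · 3
3 · 0 · 2 · 1
2 · 2 · 2 · 1
0 · 0 · 3 · 3
3 · 3 · 1 · 3
step 7: 1 · 3 · 3 · 3
3 · 0 · 2 · 1
2 · 2 · 2 · 1
0 · 0 · 3 · 3
3 · 3 · 2 · 3
step 8: 1 · 3 · 3 · 3
3 · 0 · 2 · 1
2 · 2 · 2 · 1
0 · 0 · 3 · 3
3 · 3 · 3 · 3
step 9: 1 · 3 · 3 · 3
3 · 0 · 2 · 1
2 · 2 · 3 · 2
1 · 2 · 1 · 1
0 · 1 · 3 · 1
step 10: 1 · 3 · 3 · 3
3 · 0 · 2 · 1
2 · 2 · 3 · 2
1 · 2 · 2 · 1
0 · 2 · 0 · 2
step 11: 1 · 3 · 3 · 3
3 · 0 · 2 · 1
2 · 2 · 3 · 2
1 · 2 · 2 · 1
0 · 2 · 1 · 2
step 12: 1 · 3 · 3 · 3
3 · 0 · 2 · 1
2 · 2 · 3 · 2
1 · 2 · 2 · 1
0 · 2 · 2 · 2
step 13: 1 · 3 · 3 · 3
3 · 0 · 2 · 1
2 · 2 · 3 · 2
1 · 2 · 2 · 1
0 · 2 · 3 · 2
step 14: 1 · 3 · 3 · 3
3 · 0 · 2 · 1
2 · 2 · 3 · 2
1 · 2 · 3 · 1
0 · 3 · 0 · 3
step 15: 1 · 3 · 3 · 3
3 · 0 · 2 · 1
2 · 2 · 3 · 2
1 · 2 · 3 · 1
0 · 3 · 1 · 3
step 16: 1 · 3 · 3 · 3
3 · 0 · 2 · 1
2 · 2 · 3 · 2
1 · 2 · 3 · 1
0 · 3 · 2 · 3
step 17: 1 · 3 · 3 · 3
3 · 0 · 2 · 1
2 · 2 · 3 · 2
1 · 2 · 3 · 1
0 · 3 · 3 · 3
step 18: 1 · 3 · 3 · 3
3 · 1 · 3 · 1
3 · 0 · 1 · 3
2 · 1 · 2 · 3
1 · 1 · 3 · 0
step 19: 1 · 3 · 3 · 3
3 · 1 · 3 · 1
3 · 0 · 1 · 3
2 · 1 · 3 · 3
1 · 2 · 0 · 1

0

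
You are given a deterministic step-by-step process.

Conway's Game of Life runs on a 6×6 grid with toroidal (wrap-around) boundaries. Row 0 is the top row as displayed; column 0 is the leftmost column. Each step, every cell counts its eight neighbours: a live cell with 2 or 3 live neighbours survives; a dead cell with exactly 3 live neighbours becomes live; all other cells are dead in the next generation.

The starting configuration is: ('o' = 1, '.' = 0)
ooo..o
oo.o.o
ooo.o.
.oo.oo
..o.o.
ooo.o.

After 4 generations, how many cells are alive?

step 0: ooo..o
oo.o.o
ooo.o.
.oo.oo
..o.o.
ooo.o.
step 1: ......
...o..
......
....o.
....o.
....o.
step 2: ......
......
......
......
...ooo
......
step 3: ......
......
......
....o.
....o.
....o.
step 4: ......
......
......
......
...ooo
......

3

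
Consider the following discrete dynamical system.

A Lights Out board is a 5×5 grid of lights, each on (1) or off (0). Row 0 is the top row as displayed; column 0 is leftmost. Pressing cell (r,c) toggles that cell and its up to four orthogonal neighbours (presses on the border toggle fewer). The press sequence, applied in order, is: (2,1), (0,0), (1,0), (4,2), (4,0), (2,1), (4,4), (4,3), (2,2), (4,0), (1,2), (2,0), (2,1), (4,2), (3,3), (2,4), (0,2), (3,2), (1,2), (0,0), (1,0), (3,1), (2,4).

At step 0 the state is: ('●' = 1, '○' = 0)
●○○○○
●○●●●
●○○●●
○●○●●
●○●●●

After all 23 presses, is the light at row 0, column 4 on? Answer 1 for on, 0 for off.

t=0: ●○○○○
●○●●●
●○○●●
○●○●●
●○●●●
t=1: ●○○○○
●●●●●
○●●●●
○○○●●
●○●●●
t=2: ○●○○○
○●●●●
○●●●●
○○○●●
●○●●●
t=3: ●●○○○
●○●●●
●●●●●
○○○●●
●○●●●
t=4: ●●○○○
●○●●●
●●●●●
○○●●●
●●○○●
t=5: ●●○○○
●○●●●
●●●●●
●○●●●
○○○○●
t=6: ●●○○○
●●●●●
○○○●●
●●●●●
○○○○●
t=7: ●●○○○
●●●●●
○○○●●
●●●●○
○○○●○
t=8: ●●○○○
●●●●●
○○○●●
●●●○○
○○●○●
t=9: ●●○○○
●●○●●
○●●○●
●●○○○
○○●○●
t=10: ●●○○○
●●○●●
○●●○●
○●○○○
●●●○●
t=11: ●●●○○
●○●○●
○●○○●
○●○○○
●●●○●
t=12: ●●●○○
○○●○●
●○○○●
●●○○○
●●●○●
t=13: ●●●○○
○●●○●
○●●○●
●○○○○
●●●○●
t=14: ●●●○○
○●●○●
○●●○●
●○●○○
●○○●●
t=15: ●●●○○
○●●○●
○●●●●
●○○●●
●○○○●
t=16: ●●●○○
○●●○○
○●●○○
●○○●○
●○○○●
t=17: ●○○●○
○●○○○
○●●○○
●○○●○
●○○○●
t=18: ●○○●○
○●○○○
○●○○○
●●●○○
●○●○●
t=19: ●○●●○
○○●●○
○●●○○
●●●○○
●○●○●
t=20: ○●●●○
●○●●○
○●●○○
●●●○○
●○●○●
t=21: ●●●●○
○●●●○
●●●○○
●●●○○
●○●○●
t=22: ●●●●○
○●●●○
●○●○○
○○○○○
●●●○●
t=23: ●●●●○
○●●●●
●○●●●
○○○○●
●●●○●

0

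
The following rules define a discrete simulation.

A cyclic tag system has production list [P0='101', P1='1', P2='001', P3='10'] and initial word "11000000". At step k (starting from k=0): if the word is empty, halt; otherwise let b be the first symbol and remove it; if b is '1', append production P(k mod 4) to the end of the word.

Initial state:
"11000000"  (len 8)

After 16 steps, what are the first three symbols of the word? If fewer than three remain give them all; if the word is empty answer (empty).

011

gen 0: "11000000"  (len 8)
gen 1: "1000000101"  (len 10)
gen 2: "0000001011"  (len 10)
gen 3: "000001011"  (len 9)
gen 4: "00001011"  (len 8)
gen 5: "0001011"  (len 7)
gen 6: "001011"  (len 6)
gen 7: "01011"  (len 5)
gen 8: "1011"  (len 4)
gen 9: "011101"  (len 6)
gen 10: "11101"  (len 5)
gen 11: "1101001"  (len 7)
gen 12: "10100110"  (len 8)
gen 13: "0100110101"  (len 10)
gen 14: "100110101"  (len 9)
gen 15: "00110101001"  (len 11)
gen 16: "0110101001"  (len 10)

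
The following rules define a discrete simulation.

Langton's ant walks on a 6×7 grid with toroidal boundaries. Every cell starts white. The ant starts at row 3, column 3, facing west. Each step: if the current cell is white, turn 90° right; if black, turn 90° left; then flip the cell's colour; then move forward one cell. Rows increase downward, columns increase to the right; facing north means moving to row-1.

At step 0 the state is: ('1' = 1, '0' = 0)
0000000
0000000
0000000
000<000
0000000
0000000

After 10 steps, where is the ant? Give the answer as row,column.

4,4

t=0: 0000000
0000000
0000000
000<000
0000000
0000000
t=1: 0000000
0000000
000^000
0001000
0000000
0000000
t=2: 0000000
0000000
0001>00
0001000
0000000
0000000
t=3: 0000000
0000000
0001100
0001v00
0000000
0000000
t=4: 0000000
0000000
0001100
000<100
0000000
0000000
t=5: 0000000
0000000
0001100
0000100
000v000
0000000
t=6: 0000000
0000000
0001100
0000100
00<1000
0000000
t=7: 0000000
0000000
0001100
00^0100
0011000
0000000
t=8: 0000000
0000000
0001100
001>100
0011000
0000000
t=9: 0000000
0000000
0001100
0011100
001v000
0000000
t=10: 0000000
0000000
0001100
0011100
0010>00
0000000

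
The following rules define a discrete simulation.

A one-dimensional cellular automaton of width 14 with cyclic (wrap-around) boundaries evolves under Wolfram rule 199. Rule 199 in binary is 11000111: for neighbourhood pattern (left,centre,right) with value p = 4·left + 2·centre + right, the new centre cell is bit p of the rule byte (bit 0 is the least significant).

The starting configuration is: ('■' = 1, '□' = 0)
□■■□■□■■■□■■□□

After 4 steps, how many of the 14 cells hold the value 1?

7

k=0  □■■□■□■■■□■■□□
k=1  ■□■□■□□■■□□■□■
k=2  ■□■□■□■□■□■■□□
k=3  ■□■□■□■□■□□■□■
k=4  ■□■□■□■□■□■■□□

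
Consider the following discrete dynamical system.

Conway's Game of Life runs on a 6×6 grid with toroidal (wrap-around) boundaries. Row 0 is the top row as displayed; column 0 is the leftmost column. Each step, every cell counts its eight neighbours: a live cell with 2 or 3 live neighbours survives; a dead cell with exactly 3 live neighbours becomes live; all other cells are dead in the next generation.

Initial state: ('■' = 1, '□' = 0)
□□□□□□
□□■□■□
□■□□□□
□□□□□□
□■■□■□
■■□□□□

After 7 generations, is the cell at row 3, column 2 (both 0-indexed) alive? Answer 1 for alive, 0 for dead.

0

t=0: □□□□□□
□□■□■□
□■□□□□
□□□□□□
□■■□■□
■■□□□□
t=1: □■□□□□
□□□□□□
□□□□□□
□■■□□□
■■■□□□
■■■□□□
t=2: ■■■□□□
□□□□□□
□□□□□□
■□■□□□
□□□■□□
□□□□□□
t=3: □■□□□□
□■□□□□
□□□□□□
□□□□□□
□□□□□□
□■■□□□
t=4: ■■□□□□
□□□□□□
□□□□□□
□□□□□□
□□□□□□
□■■□□□
t=5: ■■■□□□
□□□□□□
□□□□□□
□□□□□□
□□□□□□
■■■□□□
t=6: ■□■□□□
□■□□□□
□□□□□□
□□□□□□
□■□□□□
■□■□□□
t=7: ■□■□□□
□■□□□□
□□□□□□
□□□□□□
□■□□□□
■□■□□□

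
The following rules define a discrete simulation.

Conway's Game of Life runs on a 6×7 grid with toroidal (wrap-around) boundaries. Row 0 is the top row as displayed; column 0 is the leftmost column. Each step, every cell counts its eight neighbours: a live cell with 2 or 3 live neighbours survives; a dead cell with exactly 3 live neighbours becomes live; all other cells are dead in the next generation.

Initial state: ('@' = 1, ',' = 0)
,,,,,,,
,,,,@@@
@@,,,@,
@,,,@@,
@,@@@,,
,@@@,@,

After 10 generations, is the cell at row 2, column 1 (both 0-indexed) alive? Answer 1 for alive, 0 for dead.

t=0: ,,,,,,,
,,,,@@@
@@,,,@,
@,,,@@,
@,@@@,,
,@@@,@,
t=1: ,,@@,,@
@,,,@@@
@@,,,,,
@,@,,@,
@,,,,,,
,@,,,,,
t=2: ,@@@@,@
,,@@@@,
,,,,@,,
@,,,,,,
@,,,,,@
@@@,,,,
t=3: ,,,,,,@
,@,,,,,
,,,,@@,
@,,,,,@
,,,,,,@
,,,,,@,
t=4: ,,,,,,,
,,,,,@,
@,,,,@@
@,,,,,@
@,,,,@@
,,,,,@@
t=5: ,,,,,@@
,,,,,@,
@,,,,@,
,@,,,,,
,,,,,,,
@,,,,@,
t=6: ,,,,@@,
,,,,@@,
,,,,,,@
,,,,,,,
,,,,,,,
,,,,,@,
t=7: ,,,,,,@
,,,,@,@
,,,,,@,
,,,,,,,
,,,,,,,
,,,,@@,
t=8: ,,,,@,@
,,,,,,@
,,,,,@,
,,,,,,,
,,,,,,,
,,,,,@,
t=9: ,,,,,,@
,,,,,,@
,,,,,,,
,,,,,,,
,,,,,,,
,,,,,@,
t=10: ,,,,,@@
,,,,,,,
,,,,,,,
,,,,,,,
,,,,,,,
,,,,,,,

0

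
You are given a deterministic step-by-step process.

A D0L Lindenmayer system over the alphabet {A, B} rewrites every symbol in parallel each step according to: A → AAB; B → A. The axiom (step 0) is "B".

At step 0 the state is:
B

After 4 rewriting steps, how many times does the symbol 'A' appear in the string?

12

step 0: B
step 1: A
step 2: AAB
step 3: AABAABA
step 4: AABAABAAABAABAAAB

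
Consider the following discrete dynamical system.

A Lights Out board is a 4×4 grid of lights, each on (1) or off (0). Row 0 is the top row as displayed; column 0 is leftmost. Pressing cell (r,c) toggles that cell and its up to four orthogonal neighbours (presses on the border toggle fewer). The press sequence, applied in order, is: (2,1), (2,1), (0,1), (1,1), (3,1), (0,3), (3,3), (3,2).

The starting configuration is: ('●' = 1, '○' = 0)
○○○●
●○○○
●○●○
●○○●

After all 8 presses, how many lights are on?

7

k=0  ○○○●
●○○○
●○●○
●○○●
k=1  ○○○●
●●○○
○●○○
●●○●
k=2  ○○○●
●○○○
●○●○
●○○●
k=3  ●●●●
●●○○
●○●○
●○○●
k=4  ●○●●
○○●○
●●●○
●○○●
k=5  ●○●●
○○●○
●○●○
○●●●
k=6  ●○○○
○○●●
●○●○
○●●●
k=7  ●○○○
○○●●
●○●●
○●○○
k=8  ●○○○
○○●●
●○○●
○○●●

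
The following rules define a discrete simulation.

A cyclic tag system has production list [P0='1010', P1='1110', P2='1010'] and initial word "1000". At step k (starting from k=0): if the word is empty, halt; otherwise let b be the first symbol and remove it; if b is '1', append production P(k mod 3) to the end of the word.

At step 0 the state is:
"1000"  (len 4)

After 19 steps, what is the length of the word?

t=0: "1000"  (len 4)
t=1: "0001010"  (len 7)
t=2: "001010"  (len 6)
t=3: "01010"  (len 5)
t=4: "1010"  (len 4)
t=5: "0101110"  (len 7)
t=6: "101110"  (len 6)
t=7: "011101010"  (len 9)
t=8: "11101010"  (len 8)
t=9: "11010101010"  (len 11)
t=10: "10101010101010"  (len 14)
t=11: "01010101010101110"  (len 17)
t=12: "1010101010101110"  (len 16)
t=13: "0101010101011101010"  (len 19)
t=14: "101010101011101010"  (len 18)
t=15: "010101010111010101010"  (len 21)
t=16: "10101010111010101010"  (len 20)
t=17: "01010101110101010101110"  (len 23)
t=18: "1010101110101010101110"  (len 22)
t=19: "0101011101010101011101010"  (len 25)

25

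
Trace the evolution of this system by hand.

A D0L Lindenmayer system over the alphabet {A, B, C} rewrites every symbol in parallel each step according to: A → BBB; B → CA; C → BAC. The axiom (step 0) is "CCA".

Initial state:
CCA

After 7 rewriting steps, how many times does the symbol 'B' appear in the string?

1100

[0] CCA
[1] BACBACBBB
[2] CABBBBACCABBBBACCACACA
[3] BACBBBCACACACABBBBACBACBBBCACACACABBBBACBACBBBBACBBBBACBBB
[4] CABBBBACCACACABACBBBBACBBBBACBBBBACBBBCACACACABBBBACCABBBB…BBCACACACABBBBACCABBBBACCACACACABBBBACCACACACABBBBACCACACA  (len 146)
[5] BACBBBCACACACABBBBACBACBBBBACBBBBACBBBCABBBBACCACACACABBBB…ACBACBBBBACBBBBACBBBBACBBBCACACACABBBBACBACBBBBACBBBBACBBB  (len 378)
[6] CABBBBACCACACABACBBBBACBBBBACBBBBACBBBCACACACABBBBACCABBBB…BBCACACACABBBBACCABBBBACCACACACABBBBACCACACACABBBBACCACACA  (len 962)
[7] BACBBBCACACACABBBBACBACBBBBACBBBBACBBBCABBBBACCACACACABBBB…ACBACBBBBACBBBBACBBBBACBBBCACACACABBBBACBACBBBBACBBBBACBBB  (len 2474)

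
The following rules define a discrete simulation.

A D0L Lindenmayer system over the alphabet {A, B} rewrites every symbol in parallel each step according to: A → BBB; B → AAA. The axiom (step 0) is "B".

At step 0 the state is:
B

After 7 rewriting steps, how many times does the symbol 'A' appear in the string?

gen 0: B
gen 1: AAA
gen 2: BBBBBBBBB
gen 3: AAAAAAAAAAAAAAAAAAAAAAAAAAA
gen 4: BBBBBBBBBBBBBBBBBBBBBBBBBBBBBBBBBBBBBBBBBBBBBBBBBBBBBBBBBBBBBBBBBBBBBBBBBBBBBBBBB
gen 5: AAAAAAAAAAAAAAAAAAAAAAAAAAAAAAAAAAAAAAAAAAAAAAAAAAAAAAAAAA…AAAAAAAAAAAAAAAAAAAAAAAAAAAAAAAAAAAAAAAAAAAAAAAAAAAAAAAAAA  (len 243)
gen 6: BBBBBBBBBBBBBBBBBBBBBBBBBBBBBBBBBBBBBBBBBBBBBBBBBBBBBBBBBB…BBBBBBBBBBBBBBBBBBBBBBBBBBBBBBBBBBBBBBBBBBBBBBBBBBBBBBBBBB  (len 729)
gen 7: AAAAAAAAAAAAAAAAAAAAAAAAAAAAAAAAAAAAAAAAAAAAAAAAAAAAAAAAAA…AAAAAAAAAAAAAAAAAAAAAAAAAAAAAAAAAAAAAAAAAAAAAAAAAAAAAAAAAA  (len 2187)

2187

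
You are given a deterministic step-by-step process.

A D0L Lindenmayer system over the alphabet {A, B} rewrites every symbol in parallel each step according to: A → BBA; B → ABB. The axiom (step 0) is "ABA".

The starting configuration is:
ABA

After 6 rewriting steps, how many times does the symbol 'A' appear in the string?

729

t=0: ABA
t=1: BBAABBBBA
t=2: ABBABBBBABBAABBABBABBABBBBA
t=3: BBAABBABBBBAABBABBABBABBBBAABBABBBBABBAABBABBBBAABBABBBBAABBABBBBAABBABBABBABBBBA
t=4: ABBABBBBABBAABBABBBBAABBABBABBABBBBABBAABBABBBBAABBABBBBAA…BABBABBABBBBABBAABBABBBBAABBABBBBAABBABBBBAABBABBABBABBBBA  (len 243)
t=5: BBAABBABBBBAABBABBABBABBBBAABBABBBBABBAABBABBBBAABBABBABBA…BABBABBABBBBABBAABBABBBBAABBABBBBAABBABBBBAABBABBABBABBBBA  (len 729)
t=6: ABBABBBBABBAABBABBBBAABBABBABBABBBBABBAABBABBBBAABBABBBBAA…BABBABBABBBBABBAABBABBBBAABBABBBBAABBABBBBAABBABBABBABBBBA  (len 2187)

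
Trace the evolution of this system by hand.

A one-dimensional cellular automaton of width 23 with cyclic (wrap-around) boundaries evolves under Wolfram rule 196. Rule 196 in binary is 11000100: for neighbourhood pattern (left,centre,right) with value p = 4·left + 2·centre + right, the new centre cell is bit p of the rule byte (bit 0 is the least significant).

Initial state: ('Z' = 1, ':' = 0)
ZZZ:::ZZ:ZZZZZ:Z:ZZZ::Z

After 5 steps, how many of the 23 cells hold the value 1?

0) ZZZ:::ZZ:ZZZZZ:Z:ZZZ::Z
1) ZZZ::::Z::ZZZZ:Z::ZZ:::
2) :ZZ::::Z:::ZZZ:Z:::Z:::
3) ::Z::::Z::::ZZ:Z:::Z:::
4) ::Z::::Z:::::Z:Z:::Z:::
5) ::Z::::Z:::::Z:Z:::Z:::

5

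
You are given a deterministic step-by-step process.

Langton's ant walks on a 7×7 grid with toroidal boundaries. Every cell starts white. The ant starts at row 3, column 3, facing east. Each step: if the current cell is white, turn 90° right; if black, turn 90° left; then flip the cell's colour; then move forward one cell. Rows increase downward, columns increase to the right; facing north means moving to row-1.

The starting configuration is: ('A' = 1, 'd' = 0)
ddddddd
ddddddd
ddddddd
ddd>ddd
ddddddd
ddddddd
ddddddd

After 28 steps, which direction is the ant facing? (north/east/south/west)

east

gen 0: ddddddd
ddddddd
ddddddd
ddd>ddd
ddddddd
ddddddd
ddddddd
gen 1: ddddddd
ddddddd
ddddddd
dddAddd
dddvddd
ddddddd
ddddddd
gen 2: ddddddd
ddddddd
ddddddd
dddAddd
dd<Addd
ddddddd
ddddddd
gen 3: ddddddd
ddddddd
ddddddd
dd^Addd
ddAAddd
ddddddd
ddddddd
gen 4: ddddddd
ddddddd
ddddddd
ddA>ddd
ddAAddd
ddddddd
ddddddd
gen 5: ddddddd
ddddddd
ddd^ddd
ddAdddd
ddAAddd
ddddddd
ddddddd
gen 6: ddddddd
ddddddd
dddA>dd
ddAdddd
ddAAddd
ddddddd
ddddddd
gen 7: ddddddd
ddddddd
dddAAdd
ddAdvdd
ddAAddd
ddddddd
ddddddd
gen 8: ddddddd
ddddddd
dddAAdd
ddA<Add
ddAAddd
ddddddd
ddddddd
gen 9: ddddddd
ddddddd
ddd^Add
ddAAAdd
ddAAddd
ddddddd
ddddddd
gen 10: ddddddd
ddddddd
dd<dAdd
ddAAAdd
ddAAddd
ddddddd
ddddddd
gen 11: ddddddd
dd^dddd
ddAdAdd
ddAAAdd
ddAAddd
ddddddd
ddddddd
gen 12: ddddddd
ddA>ddd
ddAdAdd
ddAAAdd
ddAAddd
ddddddd
ddddddd
gen 13: ddddddd
ddAAddd
ddAvAdd
ddAAAdd
ddAAddd
ddddddd
ddddddd
gen 14: ddddddd
ddAAddd
dd<AAdd
ddAAAdd
ddAAddd
ddddddd
ddddddd
gen 15: ddddddd
ddAAddd
dddAAdd
ddvAAdd
ddAAddd
ddddddd
ddddddd
gen 16: ddddddd
ddAAddd
dddAAdd
ddd>Add
ddAAddd
ddddddd
ddddddd
gen 17: ddddddd
ddAAddd
ddd^Add
ddddAdd
ddAAddd
ddddddd
ddddddd
gen 18: ddddddd
ddAAddd
dd<dAdd
ddddAdd
ddAAddd
ddddddd
ddddddd
gen 19: ddddddd
dd^Addd
ddAdAdd
ddddAdd
ddAAddd
ddddddd
ddddddd
gen 20: ddddddd
d<dAddd
ddAdAdd
ddddAdd
ddAAddd
ddddddd
ddddddd
gen 21: d^ddddd
dAdAddd
ddAdAdd
ddddAdd
ddAAddd
ddddddd
ddddddd
gen 22: dA>dddd
dAdAddd
ddAdAdd
ddddAdd
ddAAddd
ddddddd
ddddddd
gen 23: dAAdddd
dAvAddd
ddAdAdd
ddddAdd
ddAAddd
ddddddd
ddddddd
gen 24: dAAdddd
d<AAddd
ddAdAdd
ddddAdd
ddAAddd
ddddddd
ddddddd
gen 25: dAAdddd
ddAAddd
dvAdAdd
ddddAdd
ddAAddd
ddddddd
ddddddd
gen 26: dAAdddd
ddAAddd
<AAdAdd
ddddAdd
ddAAddd
ddddddd
ddddddd
gen 27: dAAdddd
^dAAddd
AAAdAdd
ddddAdd
ddAAddd
ddddddd
ddddddd
gen 28: dAAdddd
A>AAddd
AAAdAdd
ddddAdd
ddAAddd
ddddddd
ddddddd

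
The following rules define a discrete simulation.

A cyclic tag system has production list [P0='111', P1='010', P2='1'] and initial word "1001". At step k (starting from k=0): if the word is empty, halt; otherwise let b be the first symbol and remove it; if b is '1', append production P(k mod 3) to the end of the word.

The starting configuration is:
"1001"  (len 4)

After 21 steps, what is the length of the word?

0) "1001"  (len 4)
1) "001111"  (len 6)
2) "01111"  (len 5)
3) "1111"  (len 4)
4) "111111"  (len 6)
5) "11111010"  (len 8)
6) "11110101"  (len 8)
7) "1110101111"  (len 10)
8) "110101111010"  (len 12)
9) "101011110101"  (len 12)
10) "01011110101111"  (len 14)
11) "1011110101111"  (len 13)
12) "0111101011111"  (len 13)
13) "111101011111"  (len 12)
14) "11101011111010"  (len 14)
15) "11010111110101"  (len 14)
16) "1010111110101111"  (len 16)
17) "010111110101111010"  (len 18)
18) "10111110101111010"  (len 17)
19) "0111110101111010111"  (len 19)
20) "111110101111010111"  (len 18)
21) "111101011110101111"  (len 18)

18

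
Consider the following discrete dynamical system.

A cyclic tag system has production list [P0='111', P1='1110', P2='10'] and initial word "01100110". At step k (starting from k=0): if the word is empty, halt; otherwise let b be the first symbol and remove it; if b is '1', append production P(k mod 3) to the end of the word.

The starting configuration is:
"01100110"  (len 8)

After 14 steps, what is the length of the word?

17

gen 0: "01100110"  (len 8)
gen 1: "1100110"  (len 7)
gen 2: "1001101110"  (len 10)
gen 3: "00110111010"  (len 11)
gen 4: "0110111010"  (len 10)
gen 5: "110111010"  (len 9)
gen 6: "1011101010"  (len 10)
gen 7: "011101010111"  (len 12)
gen 8: "11101010111"  (len 11)
gen 9: "110101011110"  (len 12)
gen 10: "10101011110111"  (len 14)
gen 11: "01010111101111110"  (len 17)
gen 12: "1010111101111110"  (len 16)
gen 13: "010111101111110111"  (len 18)
gen 14: "10111101111110111"  (len 17)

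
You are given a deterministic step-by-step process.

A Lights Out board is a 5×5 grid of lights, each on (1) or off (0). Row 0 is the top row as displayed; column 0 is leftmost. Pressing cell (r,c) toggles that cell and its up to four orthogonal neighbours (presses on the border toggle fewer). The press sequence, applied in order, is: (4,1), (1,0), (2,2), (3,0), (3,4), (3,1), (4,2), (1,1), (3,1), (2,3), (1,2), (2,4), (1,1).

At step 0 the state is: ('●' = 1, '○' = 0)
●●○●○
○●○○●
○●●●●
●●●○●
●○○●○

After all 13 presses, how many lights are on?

10

[0] ●●○●○
○●○○●
○●●●●
●●●○●
●○○●○
[1] ●●○●○
○●○○●
○●●●●
●○●○●
○●●●○
[2] ○●○●○
●○○○●
●●●●●
●○●○●
○●●●○
[3] ○●○●○
●○●○●
●○○○●
●○○○●
○●●●○
[4] ○●○●○
●○●○●
○○○○●
○●○○●
●●●●○
[5] ○●○●○
●○●○●
○○○○○
○●○●○
●●●●●
[6] ○●○●○
●○●○●
○●○○○
●○●●○
●○●●●
[7] ○●○●○
●○●○●
○●○○○
●○○●○
●●○○●
[8] ○○○●○
○●○○●
○○○○○
●○○●○
●●○○●
[9] ○○○●○
○●○○●
○●○○○
○●●●○
●○○○●
[10] ○○○●○
○●○●●
○●●●●
○●●○○
●○○○●
[11] ○○●●○
○○●○●
○●○●●
○●●○○
●○○○●
[12] ○○●●○
○○●○○
○●○○○
○●●○●
●○○○●
[13] ○●●●○
●●○○○
○○○○○
○●●○●
●○○○●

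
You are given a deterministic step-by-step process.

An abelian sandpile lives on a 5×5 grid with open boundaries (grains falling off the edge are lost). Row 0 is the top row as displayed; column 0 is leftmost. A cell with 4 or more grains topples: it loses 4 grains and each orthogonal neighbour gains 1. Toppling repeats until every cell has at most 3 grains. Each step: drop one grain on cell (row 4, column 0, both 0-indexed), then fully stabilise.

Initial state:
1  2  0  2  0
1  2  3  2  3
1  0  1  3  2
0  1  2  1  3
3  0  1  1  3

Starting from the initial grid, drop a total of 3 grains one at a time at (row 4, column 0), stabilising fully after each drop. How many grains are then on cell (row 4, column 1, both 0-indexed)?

1

k=0  1  2  0  2  0
1  2  3  2  3
1  0  1  3  2
0  1  2  1  3
3  0  1  1  3
k=1  1  2  0  2  0
1  2  3  2  3
1  0  1  3  2
1  1  2  1  3
0  1  1  1  3
k=2  1  2  0  2  0
1  2  3  2  3
1  0  1  3  2
1  1  2  1  3
1  1  1  1  3
k=3  1  2  0  2  0
1  2  3  2  3
1  0  1  3  2
1  1  2  1  3
2  1  1  1  3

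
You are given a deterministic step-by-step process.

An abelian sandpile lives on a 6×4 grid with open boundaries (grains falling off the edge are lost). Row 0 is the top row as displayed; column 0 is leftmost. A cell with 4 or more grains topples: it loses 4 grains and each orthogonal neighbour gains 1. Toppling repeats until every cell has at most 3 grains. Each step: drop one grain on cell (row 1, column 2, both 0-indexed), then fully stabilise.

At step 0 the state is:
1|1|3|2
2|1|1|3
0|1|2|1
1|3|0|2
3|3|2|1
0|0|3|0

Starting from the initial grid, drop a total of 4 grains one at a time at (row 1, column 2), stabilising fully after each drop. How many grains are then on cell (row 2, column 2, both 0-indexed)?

step 0: 1|1|3|2
2|1|1|3
0|1|2|1
1|3|0|2
3|3|2|1
0|0|3|0
step 1: 1|1|3|2
2|1|2|3
0|1|2|1
1|3|0|2
3|3|2|1
0|0|3|0
step 2: 1|1|3|2
2|1|3|3
0|1|2|1
1|3|0|2
3|3|2|1
0|0|3|0
step 3: 1|2|1|0
2|2|2|1
0|1|3|2
1|3|0|2
3|3|2|1
0|0|3|0
step 4: 1|2|1|0
2|2|3|1
0|1|3|2
1|3|0|2
3|3|2|1
0|0|3|0

3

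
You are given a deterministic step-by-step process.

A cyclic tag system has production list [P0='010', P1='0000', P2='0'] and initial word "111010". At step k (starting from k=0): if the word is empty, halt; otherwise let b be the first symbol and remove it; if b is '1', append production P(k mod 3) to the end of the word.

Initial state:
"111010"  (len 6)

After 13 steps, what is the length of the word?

9

[0] "111010"  (len 6)
[1] "11010010"  (len 8)
[2] "10100100000"  (len 11)
[3] "01001000000"  (len 11)
[4] "1001000000"  (len 10)
[5] "0010000000000"  (len 13)
[6] "010000000000"  (len 12)
[7] "10000000000"  (len 11)
[8] "00000000000000"  (len 14)
[9] "0000000000000"  (len 13)
[10] "000000000000"  (len 12)
[11] "00000000000"  (len 11)
[12] "0000000000"  (len 10)
[13] "000000000"  (len 9)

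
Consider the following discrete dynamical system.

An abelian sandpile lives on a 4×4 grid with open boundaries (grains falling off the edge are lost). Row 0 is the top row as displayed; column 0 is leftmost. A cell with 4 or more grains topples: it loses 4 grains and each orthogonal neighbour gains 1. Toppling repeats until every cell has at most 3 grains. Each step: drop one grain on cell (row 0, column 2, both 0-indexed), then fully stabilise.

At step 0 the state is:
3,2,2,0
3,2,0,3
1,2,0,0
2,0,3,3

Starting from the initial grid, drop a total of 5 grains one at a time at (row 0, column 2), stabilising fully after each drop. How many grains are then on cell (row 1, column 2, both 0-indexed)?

1

gen 0: 3,2,2,0
3,2,0,3
1,2,0,0
2,0,3,3
gen 1: 3,2,3,0
3,2,0,3
1,2,0,0
2,0,3,3
gen 2: 3,3,0,1
3,2,1,3
1,2,0,0
2,0,3,3
gen 3: 3,3,1,1
3,2,1,3
1,2,0,0
2,0,3,3
gen 4: 3,3,2,1
3,2,1,3
1,2,0,0
2,0,3,3
gen 5: 3,3,3,1
3,2,1,3
1,2,0,0
2,0,3,3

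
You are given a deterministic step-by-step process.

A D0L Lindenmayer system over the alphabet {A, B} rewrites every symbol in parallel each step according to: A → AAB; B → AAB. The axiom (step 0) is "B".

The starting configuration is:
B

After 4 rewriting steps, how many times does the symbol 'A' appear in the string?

54

[0] B
[1] AAB
[2] AABAABAAB
[3] AABAABAABAABAABAABAABAABAAB
[4] AABAABAABAABAABAABAABAABAABAABAABAABAABAABAABAABAABAABAABAABAABAABAABAABAABAABAAB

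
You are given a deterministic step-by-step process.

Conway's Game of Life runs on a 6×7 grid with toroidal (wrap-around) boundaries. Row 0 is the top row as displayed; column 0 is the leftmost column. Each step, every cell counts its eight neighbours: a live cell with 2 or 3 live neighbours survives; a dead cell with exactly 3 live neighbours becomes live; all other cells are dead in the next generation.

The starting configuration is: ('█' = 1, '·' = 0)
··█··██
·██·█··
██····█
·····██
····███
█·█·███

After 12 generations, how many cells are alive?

4

k=0  ··█··██
·██·█··
██····█
·····██
····███
█·█·███
k=1  ··█····
··██···
·██···█
····█··
···█···
██·····
k=2  ··██···
···█···
·██····
··██···
·······
·██····
k=3  ·█·█···
·█·█···
·█·····
·███···
·█·█···
·███···
k=4  ██·██··
██·····
██·█···
██·█···
█···█··
██·██··
k=5  ···██·█
···██·█
······█
···██·█
····█·█
·····██
k=6  █··█··█
█··██·█
█·····█
█··██·█
█··██·█
█··█··█
k=7  ·███···
·█·██··
·█·····
·█·██··
·██····
·███···
k=8  █······
██·██··
██·····
██·█···
█···█··
█······
k=9  █·····█
··█···█
···██·█
··█···█
█·····█
██····█
k=10  ·····█·
···█··█
█·██··█
···█··█
·····█·
·█···█·
k=11  ····███
█·█████
█·█████
█·█████
····███
····███
k=12  ·······
··█····
·······
··█····
·······
█··█···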